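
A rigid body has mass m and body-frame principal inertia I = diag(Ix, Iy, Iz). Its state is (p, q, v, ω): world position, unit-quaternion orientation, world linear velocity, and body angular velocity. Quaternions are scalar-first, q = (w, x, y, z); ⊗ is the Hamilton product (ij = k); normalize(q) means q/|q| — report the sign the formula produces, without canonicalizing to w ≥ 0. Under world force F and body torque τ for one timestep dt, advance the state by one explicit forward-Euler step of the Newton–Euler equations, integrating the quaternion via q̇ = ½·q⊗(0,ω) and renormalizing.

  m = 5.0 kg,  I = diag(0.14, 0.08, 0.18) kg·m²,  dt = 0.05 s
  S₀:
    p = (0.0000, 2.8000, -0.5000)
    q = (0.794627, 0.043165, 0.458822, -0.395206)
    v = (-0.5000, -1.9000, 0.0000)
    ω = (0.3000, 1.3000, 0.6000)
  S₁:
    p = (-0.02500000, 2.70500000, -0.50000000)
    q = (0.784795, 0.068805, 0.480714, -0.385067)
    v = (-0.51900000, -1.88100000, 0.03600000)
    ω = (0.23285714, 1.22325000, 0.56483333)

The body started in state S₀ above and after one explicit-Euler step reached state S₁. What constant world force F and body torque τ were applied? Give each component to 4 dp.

F = (-1.9000, 1.9000, 3.6000)
τ = (-0.1100, -0.1300, -0.1500)

velocity change Δv = (-0.01900000, 0.01900000, 0.03600000)
m·(v₁−v₀)/dt = (-1.9000, 1.9000, 3.6000)
rate change Δω = (-0.06714286, -0.07675000, -0.03516667)
gyro term ω₀×Iω₀ = (0.0780, -0.0072, -0.0234)
applied torque τ = (-0.1100, -0.1300, -0.1500)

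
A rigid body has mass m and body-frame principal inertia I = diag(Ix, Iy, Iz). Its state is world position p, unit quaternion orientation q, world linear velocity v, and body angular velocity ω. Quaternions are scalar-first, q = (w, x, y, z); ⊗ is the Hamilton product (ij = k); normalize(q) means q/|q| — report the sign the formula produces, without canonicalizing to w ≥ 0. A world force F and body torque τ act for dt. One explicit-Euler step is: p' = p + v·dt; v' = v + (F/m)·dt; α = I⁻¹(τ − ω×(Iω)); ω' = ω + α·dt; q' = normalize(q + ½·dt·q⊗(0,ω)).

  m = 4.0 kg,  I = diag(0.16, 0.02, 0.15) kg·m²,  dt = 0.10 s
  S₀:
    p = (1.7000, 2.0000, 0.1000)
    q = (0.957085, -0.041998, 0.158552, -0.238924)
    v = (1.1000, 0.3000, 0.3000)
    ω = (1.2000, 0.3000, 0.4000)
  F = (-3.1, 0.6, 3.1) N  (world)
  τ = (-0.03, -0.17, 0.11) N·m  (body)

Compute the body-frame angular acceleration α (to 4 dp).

α = (-0.2850, -8.7400, 1.0693)

precession coupling ω×(Iω) = (0.0156, 0.0048, -0.0504)
angular accel α = (-0.2850, -8.7400, 1.0693)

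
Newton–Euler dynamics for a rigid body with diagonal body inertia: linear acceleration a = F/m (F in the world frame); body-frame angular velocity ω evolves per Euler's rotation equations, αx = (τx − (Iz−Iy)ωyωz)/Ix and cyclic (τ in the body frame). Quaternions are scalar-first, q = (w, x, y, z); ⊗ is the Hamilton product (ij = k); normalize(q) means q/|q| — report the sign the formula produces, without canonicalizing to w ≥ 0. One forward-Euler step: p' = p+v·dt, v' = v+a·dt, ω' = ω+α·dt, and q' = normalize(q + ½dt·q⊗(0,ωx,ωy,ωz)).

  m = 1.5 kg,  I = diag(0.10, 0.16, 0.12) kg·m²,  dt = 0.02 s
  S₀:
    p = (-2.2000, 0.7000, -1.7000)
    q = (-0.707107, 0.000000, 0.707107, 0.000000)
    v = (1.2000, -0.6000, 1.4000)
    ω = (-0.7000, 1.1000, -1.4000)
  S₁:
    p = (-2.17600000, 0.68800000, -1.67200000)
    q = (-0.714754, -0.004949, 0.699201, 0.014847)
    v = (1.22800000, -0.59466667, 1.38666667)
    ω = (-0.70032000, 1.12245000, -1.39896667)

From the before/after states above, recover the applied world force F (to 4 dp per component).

F = (2.1000, 0.4000, -1.0000)

v₁ − v₀ = (0.02800000, 0.00533333, -0.01333333)
m·(v₁−v₀)/dt = (2.1000, 0.4000, -1.0000)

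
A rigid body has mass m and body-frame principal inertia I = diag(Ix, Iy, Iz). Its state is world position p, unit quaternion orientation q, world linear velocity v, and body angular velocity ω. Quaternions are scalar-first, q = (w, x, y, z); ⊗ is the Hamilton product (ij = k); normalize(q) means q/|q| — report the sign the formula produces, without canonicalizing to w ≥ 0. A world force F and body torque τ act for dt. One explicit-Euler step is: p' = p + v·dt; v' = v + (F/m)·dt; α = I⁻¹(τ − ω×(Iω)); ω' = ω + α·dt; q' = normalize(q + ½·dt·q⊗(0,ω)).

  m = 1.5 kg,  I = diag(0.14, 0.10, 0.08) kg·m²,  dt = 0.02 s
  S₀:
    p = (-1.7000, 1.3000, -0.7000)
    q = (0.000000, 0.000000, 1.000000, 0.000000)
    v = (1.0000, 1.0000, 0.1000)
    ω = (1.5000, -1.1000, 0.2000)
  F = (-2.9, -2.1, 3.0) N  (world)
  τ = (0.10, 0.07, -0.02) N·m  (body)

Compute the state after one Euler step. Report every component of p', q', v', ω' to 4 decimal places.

p' = (-1.6800, 1.3200, -0.6980)
q' = (0.0110, 0.0020, 0.9998, -0.0150)
v' = (0.9613, 0.9720, 0.1400)
ω' = (1.5137, -1.0896, 0.1785)

new position p' = (-1.6800, 1.3200, -0.6980)
v + (F/m)dt = (0.9613, 0.9720, 0.1400)
α = I⁻¹(τ − ω×Iω) = (0.6829, 0.5200, -1.0750)
ω + α·dt = (1.5137, -1.0896, 0.1785)
q⊗(0,ω) = (1.1000000, 0.2000000, 0.0000000, -1.5000000)
q' = normalize(q + ½dt·q⊗(0,ω)) = (0.0110, 0.0020, 0.9998, -0.0150)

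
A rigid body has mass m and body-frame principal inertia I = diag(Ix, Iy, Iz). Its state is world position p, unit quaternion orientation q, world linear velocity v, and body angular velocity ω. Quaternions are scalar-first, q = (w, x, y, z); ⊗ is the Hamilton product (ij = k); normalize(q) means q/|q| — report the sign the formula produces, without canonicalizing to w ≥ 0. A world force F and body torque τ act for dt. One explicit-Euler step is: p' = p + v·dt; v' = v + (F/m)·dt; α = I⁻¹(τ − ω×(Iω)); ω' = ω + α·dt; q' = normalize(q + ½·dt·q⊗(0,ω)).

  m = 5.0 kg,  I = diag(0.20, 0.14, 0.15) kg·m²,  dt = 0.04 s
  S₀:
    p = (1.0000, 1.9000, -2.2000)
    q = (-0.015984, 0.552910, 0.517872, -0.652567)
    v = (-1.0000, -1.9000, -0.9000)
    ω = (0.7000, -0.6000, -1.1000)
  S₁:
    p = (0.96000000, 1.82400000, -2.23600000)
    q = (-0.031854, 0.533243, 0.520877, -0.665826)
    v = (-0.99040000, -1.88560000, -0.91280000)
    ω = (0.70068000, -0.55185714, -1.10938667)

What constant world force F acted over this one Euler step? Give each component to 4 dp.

F = (1.2000, 1.8000, -1.6000)

v₁ − v₀ = (0.00960000, 0.01440000, -0.01280000)
F = m·Δv/dt = (1.2000, 1.8000, -1.6000)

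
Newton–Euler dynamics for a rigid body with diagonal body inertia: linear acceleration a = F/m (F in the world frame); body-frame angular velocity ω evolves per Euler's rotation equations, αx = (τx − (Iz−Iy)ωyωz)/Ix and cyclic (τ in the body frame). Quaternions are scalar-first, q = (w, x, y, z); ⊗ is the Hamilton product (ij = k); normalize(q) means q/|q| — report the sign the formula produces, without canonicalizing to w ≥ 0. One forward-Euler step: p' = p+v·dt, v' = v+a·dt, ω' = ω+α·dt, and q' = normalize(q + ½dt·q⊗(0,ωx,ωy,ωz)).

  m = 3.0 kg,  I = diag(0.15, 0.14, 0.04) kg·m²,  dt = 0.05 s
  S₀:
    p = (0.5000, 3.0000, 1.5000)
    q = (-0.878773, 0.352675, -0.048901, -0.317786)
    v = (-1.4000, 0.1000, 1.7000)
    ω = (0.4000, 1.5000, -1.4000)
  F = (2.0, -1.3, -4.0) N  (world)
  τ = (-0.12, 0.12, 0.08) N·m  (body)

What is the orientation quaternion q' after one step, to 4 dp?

q⊗(0,ω) = (-0.5126189, 0.1936312, -0.9515289, 1.7788551)
q' = normalize(q + ½dt·q⊗(0,ω)) = (-0.8904, 0.3570, -0.0726, -0.2729)

q' = (-0.8904, 0.3570, -0.0726, -0.2729)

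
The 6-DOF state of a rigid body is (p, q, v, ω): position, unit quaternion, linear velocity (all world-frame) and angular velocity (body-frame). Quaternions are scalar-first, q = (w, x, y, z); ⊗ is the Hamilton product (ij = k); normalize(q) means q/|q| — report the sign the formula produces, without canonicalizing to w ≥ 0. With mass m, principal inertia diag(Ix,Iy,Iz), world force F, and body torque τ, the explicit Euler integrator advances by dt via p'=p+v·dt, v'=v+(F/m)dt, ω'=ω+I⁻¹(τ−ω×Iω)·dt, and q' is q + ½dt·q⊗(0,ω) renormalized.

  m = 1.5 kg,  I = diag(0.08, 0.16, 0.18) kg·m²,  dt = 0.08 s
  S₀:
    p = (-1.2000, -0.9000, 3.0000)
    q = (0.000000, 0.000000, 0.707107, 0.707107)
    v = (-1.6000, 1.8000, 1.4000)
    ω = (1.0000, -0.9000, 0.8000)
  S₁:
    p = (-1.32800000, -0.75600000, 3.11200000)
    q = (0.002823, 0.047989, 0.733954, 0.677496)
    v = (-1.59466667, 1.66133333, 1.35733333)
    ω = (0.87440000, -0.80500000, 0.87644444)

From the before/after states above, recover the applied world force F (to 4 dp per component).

F = (0.1000, -2.6000, -0.8000)

velocity change Δv = (0.00533333, -0.13866667, -0.04266667)
F = m·Δv/dt = (0.1000, -2.6000, -0.8000)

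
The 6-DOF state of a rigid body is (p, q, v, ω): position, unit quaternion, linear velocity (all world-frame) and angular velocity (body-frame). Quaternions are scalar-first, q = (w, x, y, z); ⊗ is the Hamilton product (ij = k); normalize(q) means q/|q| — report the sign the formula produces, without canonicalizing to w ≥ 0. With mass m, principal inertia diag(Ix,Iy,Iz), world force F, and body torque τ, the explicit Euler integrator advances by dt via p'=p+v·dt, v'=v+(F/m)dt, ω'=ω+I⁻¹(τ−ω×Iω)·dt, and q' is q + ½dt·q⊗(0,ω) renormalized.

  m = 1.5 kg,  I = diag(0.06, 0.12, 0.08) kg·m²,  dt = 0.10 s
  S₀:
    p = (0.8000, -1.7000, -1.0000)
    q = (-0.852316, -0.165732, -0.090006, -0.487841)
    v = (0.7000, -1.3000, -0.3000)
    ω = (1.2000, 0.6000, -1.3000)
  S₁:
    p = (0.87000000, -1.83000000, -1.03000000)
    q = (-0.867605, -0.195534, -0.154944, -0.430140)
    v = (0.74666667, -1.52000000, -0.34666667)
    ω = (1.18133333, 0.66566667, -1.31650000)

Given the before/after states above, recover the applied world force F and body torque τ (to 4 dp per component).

ω₁ − ω₀ = (-0.01866667, 0.06566667, -0.01650000)
gyro term ω₀×Iω₀ = (0.0312, 0.0312, 0.0432)
I·α + gyro = (0.0200, 0.1100, 0.0300)
Δv = v₁−v₀ = (0.04666667, -0.22000000, -0.04666667)
F = m·Δv/dt = (0.7000, -3.3000, -0.7000)

F = (0.7000, -3.3000, -0.7000)
τ = (0.0200, 0.1100, 0.0300)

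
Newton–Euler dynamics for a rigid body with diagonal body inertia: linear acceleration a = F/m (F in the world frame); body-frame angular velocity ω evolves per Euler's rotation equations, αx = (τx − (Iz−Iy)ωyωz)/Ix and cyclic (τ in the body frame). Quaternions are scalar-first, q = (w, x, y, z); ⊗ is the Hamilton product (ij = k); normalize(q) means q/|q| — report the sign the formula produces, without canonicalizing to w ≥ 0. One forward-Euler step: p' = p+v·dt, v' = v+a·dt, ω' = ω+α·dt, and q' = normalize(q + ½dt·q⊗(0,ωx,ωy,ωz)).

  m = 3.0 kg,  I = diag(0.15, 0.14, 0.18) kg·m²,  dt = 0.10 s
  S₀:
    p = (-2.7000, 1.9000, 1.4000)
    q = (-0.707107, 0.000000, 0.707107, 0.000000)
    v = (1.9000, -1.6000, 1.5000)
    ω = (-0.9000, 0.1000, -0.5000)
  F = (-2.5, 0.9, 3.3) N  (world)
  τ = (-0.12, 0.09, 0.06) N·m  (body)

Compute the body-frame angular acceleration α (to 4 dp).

ω×(Iω) gyroscopic = (-0.0020, -0.0135, 0.0009)
angular accel α = (-0.7867, 0.7393, 0.3283)

α = (-0.7867, 0.7393, 0.3283)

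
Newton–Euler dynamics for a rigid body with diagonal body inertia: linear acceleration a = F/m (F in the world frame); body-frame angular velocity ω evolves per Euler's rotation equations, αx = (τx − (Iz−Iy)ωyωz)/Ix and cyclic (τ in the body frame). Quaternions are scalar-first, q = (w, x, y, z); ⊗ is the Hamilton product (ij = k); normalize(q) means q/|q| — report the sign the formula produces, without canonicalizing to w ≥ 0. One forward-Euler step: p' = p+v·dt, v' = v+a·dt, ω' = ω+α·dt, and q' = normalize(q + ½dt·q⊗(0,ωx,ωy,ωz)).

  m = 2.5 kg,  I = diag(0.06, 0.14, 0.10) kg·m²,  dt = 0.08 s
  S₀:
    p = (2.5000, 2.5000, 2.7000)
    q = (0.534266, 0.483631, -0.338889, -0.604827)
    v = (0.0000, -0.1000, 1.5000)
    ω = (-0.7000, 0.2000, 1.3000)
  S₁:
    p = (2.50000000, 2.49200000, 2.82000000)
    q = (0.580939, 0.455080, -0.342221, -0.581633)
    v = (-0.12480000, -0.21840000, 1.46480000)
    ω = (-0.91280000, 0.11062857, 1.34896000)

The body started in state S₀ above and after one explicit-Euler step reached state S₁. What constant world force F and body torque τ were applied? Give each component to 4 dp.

velocity change Δv = (-0.12480000, -0.11840000, -0.03520000)
m·(v₁−v₀)/dt = (-3.9000, -3.7000, -1.1000)
ω₁ − ω₀ = (-0.21280000, -0.08937143, 0.04896000)
gyro term ω₀×Iω₀ = (-0.0104, 0.0364, -0.0112)
I·α + gyro = (-0.1700, -0.1200, 0.0500)

F = (-3.9000, -3.7000, -1.1000)
τ = (-0.1700, -0.1200, 0.0500)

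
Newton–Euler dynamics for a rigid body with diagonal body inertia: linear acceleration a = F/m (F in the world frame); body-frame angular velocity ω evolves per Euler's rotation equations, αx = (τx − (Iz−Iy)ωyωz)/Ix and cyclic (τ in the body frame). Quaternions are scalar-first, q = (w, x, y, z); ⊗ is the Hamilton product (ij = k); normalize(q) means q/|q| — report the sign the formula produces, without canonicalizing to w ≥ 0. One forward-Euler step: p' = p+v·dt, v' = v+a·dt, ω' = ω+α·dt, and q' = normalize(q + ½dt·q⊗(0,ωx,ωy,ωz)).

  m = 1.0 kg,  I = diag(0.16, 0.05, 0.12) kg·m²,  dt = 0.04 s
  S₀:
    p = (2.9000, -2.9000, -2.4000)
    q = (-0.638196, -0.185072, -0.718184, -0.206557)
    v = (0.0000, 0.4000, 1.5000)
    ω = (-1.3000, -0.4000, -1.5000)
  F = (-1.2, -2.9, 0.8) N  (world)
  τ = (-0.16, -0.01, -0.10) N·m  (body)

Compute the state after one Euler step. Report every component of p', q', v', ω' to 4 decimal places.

precession coupling ω×(Iω) = (0.0420, 0.0780, -0.0572)
α = I⁻¹(τ − ω×Iω) = (-1.2625, -1.7600, -0.3567)
ω' = ω + α·dt = (-1.3505, -0.4704, -1.5143)
Hamilton product q⊗(0,ω) = (-0.8377027, 1.8243080, 0.2461945, 0.0976836)
updated quaternion q' = (-0.6544, -0.1485, -0.7127, -0.2044)
p + v·dt = (2.9000, -2.8840, -2.3400)
v + (F/m)dt = (-0.0480, 0.2840, 1.5320)

p' = (2.9000, -2.8840, -2.3400)
q' = (-0.6544, -0.1485, -0.7127, -0.2044)
v' = (-0.0480, 0.2840, 1.5320)
ω' = (-1.3505, -0.4704, -1.5143)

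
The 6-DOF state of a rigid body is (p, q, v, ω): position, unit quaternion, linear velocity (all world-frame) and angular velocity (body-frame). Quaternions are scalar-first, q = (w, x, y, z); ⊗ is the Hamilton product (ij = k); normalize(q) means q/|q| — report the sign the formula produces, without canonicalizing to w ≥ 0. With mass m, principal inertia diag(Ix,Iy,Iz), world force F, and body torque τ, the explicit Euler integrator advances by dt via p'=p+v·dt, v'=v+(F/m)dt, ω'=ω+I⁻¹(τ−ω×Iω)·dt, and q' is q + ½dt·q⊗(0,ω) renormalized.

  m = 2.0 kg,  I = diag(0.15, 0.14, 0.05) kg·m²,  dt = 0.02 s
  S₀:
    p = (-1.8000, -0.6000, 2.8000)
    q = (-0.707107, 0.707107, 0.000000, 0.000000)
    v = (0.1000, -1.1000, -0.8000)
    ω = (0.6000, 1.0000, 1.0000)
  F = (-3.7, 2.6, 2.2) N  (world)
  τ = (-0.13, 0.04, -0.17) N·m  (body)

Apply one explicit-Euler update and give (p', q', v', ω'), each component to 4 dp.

p' = (-1.7980, -0.6220, 2.7840)
q' = (-0.7113, 0.7028, -0.0141, 0.0000)
v' = (0.0630, -1.0740, -0.7780)
ω' = (0.5947, 0.9971, 0.9344)

α = I⁻¹(τ − ω×Iω) = (-0.2667, -0.1429, -3.2800)
ω + α·dt = (0.5947, 0.9971, 0.9344)
2q̇ = q⊗(0,ω) = (-0.4242642, -0.4242642, -1.4142140, 0.0000000)
q' = normalize(q + ½dt·q⊗(0,ω)) = (-0.7113, 0.7028, -0.0141, 0.0000)
a = (-1.8500, 1.3000, 1.1000)
new position p' = (-1.7980, -0.6220, 2.7840)
v' = v + a·dt = (0.0630, -1.0740, -0.7780)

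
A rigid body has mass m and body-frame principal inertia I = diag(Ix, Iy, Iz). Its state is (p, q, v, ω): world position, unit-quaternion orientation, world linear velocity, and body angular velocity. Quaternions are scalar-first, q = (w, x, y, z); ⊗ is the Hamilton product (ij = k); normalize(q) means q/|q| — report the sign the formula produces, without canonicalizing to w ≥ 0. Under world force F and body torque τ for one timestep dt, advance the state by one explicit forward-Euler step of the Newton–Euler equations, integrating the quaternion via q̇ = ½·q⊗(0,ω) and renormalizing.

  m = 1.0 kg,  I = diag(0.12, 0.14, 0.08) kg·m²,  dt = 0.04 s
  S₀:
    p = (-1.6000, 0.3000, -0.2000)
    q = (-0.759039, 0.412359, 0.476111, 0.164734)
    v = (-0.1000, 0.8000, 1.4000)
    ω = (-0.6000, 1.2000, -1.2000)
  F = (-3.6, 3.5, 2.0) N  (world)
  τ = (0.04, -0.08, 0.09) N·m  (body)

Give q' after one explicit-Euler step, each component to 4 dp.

2q̇ = q⊗(0,ω) = (-0.1262370, -0.3135906, -0.5148564, 1.6913442)
updated quaternion q' = (-0.7611, 0.4058, 0.4655, 0.1984)

q' = (-0.7611, 0.4058, 0.4655, 0.1984)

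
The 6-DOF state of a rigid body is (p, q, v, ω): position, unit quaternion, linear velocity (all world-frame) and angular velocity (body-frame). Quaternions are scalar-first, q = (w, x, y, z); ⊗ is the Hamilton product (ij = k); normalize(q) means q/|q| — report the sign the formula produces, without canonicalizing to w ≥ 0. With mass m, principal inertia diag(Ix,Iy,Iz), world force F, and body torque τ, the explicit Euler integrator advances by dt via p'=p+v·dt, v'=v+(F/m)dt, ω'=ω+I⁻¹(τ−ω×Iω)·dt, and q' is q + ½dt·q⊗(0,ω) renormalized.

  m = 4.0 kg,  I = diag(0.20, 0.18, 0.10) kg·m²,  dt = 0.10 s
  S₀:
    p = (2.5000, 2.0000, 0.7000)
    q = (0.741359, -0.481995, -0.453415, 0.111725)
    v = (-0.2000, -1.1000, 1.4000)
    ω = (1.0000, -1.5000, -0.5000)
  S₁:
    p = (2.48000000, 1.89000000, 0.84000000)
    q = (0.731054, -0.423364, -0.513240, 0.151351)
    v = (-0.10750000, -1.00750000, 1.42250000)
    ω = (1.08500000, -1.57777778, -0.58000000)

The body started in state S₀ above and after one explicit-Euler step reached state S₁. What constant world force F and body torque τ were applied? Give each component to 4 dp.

ω₁ − ω₀ = (0.08500000, -0.07777778, -0.08000000)
precession coupling = (-0.0600, -0.0500, 0.0300)
τ = I·(Δω/dt) + ω₀×(Iω₀) = (0.1100, -0.1900, -0.0500)
velocity change Δv = (0.09250000, 0.09250000, 0.02250000)
applied force F = (3.7000, 3.7000, 0.9000)

F = (3.7000, 3.7000, 0.9000)
τ = (0.1100, -0.1900, -0.0500)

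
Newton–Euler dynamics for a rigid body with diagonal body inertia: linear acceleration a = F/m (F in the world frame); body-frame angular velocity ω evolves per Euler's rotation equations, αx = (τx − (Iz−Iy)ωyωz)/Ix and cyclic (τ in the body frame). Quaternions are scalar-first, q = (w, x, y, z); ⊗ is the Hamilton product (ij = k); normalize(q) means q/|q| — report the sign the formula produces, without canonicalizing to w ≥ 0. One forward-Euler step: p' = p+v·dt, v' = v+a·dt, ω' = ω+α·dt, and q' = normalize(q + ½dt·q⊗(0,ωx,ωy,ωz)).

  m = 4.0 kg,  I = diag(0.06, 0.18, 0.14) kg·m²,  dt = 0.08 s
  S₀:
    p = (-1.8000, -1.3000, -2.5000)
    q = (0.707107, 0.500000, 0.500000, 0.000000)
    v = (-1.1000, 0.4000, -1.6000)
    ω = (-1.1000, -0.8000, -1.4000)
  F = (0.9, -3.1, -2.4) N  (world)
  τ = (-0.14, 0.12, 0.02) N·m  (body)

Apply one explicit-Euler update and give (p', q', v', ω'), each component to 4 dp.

p' = (-1.8880, -1.2680, -2.6280)
q' = (0.7428, 0.4395, 0.5038, -0.0335)
v' = (-1.0820, 0.3380, -1.6480)
ω' = (-1.2269, -0.6919, -1.4489)

p' = p + v·dt = (-1.8880, -1.2680, -2.6280)
new velocity v' = (-1.0820, 0.3380, -1.6480)
precession coupling ω×(Iω) = (-0.0448, -0.1232, 0.1056)
α = I⁻¹(τ − ω×Iω) = (-1.5867, 1.3511, -0.6114)
new body rate ω' = (-1.2269, -0.6919, -1.4489)
2q̇ = q⊗(0,ω) = (0.9500000, -1.4778177, 0.1343144, -0.8399498)
updated quaternion q' = (0.7428, 0.4395, 0.5038, -0.0335)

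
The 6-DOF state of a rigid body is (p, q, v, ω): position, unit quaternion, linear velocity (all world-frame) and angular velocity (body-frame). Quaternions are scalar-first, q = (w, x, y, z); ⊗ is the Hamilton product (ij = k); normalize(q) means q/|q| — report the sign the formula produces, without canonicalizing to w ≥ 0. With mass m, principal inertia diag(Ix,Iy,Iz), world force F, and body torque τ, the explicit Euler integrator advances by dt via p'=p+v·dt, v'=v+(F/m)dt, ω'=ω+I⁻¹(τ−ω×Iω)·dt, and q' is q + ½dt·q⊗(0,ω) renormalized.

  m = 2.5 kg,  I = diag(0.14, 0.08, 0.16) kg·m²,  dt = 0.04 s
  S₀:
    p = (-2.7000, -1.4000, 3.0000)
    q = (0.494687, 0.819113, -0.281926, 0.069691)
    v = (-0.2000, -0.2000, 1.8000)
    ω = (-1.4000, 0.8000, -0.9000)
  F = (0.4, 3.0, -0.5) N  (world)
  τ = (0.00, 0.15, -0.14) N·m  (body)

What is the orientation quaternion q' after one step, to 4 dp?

2q̇ = q⊗(0,ω) = (1.4350209, -0.4945812, 1.0353839, -0.1846243)
q' = normalize(q + ½dt·q⊗(0,ω)) = (0.5230, 0.8087, -0.2610, 0.0660)

q' = (0.5230, 0.8087, -0.2610, 0.0660)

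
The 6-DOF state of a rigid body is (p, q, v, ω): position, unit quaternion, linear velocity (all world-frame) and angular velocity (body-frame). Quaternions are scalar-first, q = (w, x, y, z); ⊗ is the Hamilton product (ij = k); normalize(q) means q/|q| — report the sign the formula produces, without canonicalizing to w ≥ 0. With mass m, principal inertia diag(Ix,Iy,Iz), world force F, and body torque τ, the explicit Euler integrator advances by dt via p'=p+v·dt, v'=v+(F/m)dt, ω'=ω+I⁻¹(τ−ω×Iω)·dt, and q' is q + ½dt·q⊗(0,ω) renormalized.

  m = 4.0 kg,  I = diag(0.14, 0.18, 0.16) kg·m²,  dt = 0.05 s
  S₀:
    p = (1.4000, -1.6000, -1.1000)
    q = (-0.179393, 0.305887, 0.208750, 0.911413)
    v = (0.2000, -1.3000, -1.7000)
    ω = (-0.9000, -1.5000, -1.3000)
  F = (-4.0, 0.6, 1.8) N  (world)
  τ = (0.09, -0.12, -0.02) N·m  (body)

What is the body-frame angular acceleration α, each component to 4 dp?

α = (0.9214, -0.5367, -0.4625)

gyro term ω×Iω = (-0.0390, -0.0234, 0.0540)
α = I⁻¹(τ − ω×Iω) = (0.9214, -0.5367, -0.4625)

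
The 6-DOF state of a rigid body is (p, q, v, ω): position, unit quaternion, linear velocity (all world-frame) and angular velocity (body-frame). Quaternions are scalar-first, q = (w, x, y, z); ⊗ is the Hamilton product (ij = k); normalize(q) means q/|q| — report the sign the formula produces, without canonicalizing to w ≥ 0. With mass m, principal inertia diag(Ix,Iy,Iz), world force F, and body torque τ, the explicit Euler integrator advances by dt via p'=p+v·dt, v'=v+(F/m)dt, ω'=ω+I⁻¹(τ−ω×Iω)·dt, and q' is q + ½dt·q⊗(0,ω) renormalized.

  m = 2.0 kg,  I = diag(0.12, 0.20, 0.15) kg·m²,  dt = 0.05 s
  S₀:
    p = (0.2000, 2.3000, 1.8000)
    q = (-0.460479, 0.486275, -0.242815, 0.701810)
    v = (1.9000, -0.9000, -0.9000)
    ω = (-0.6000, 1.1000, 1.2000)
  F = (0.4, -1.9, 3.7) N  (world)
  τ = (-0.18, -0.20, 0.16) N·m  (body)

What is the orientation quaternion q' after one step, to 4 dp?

q' = (-0.4671, 0.4662, -0.2803, 0.6971)

q⊗(0,ω) = (-0.2833105, -0.7870816, -1.5111429, -0.1633613)
updated quaternion q' = (-0.4671, 0.4662, -0.2803, 0.6971)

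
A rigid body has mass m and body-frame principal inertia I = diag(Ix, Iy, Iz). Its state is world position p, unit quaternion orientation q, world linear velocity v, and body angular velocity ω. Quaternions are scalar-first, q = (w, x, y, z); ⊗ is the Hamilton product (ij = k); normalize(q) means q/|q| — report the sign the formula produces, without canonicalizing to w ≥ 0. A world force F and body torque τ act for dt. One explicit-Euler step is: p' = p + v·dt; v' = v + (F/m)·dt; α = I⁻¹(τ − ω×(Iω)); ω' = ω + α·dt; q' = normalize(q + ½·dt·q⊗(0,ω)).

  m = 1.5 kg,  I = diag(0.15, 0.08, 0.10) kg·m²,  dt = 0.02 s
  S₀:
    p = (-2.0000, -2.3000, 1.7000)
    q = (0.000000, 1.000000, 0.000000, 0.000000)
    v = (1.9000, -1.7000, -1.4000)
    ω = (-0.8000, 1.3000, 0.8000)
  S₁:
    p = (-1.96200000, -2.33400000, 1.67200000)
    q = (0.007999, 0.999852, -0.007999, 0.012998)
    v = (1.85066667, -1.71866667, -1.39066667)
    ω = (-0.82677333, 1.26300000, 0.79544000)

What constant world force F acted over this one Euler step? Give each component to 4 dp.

F = (-3.7000, -1.4000, 0.7000)

velocity change Δv = (-0.04933333, -0.01866667, 0.00933333)
m·(v₁−v₀)/dt = (-3.7000, -1.4000, 0.7000)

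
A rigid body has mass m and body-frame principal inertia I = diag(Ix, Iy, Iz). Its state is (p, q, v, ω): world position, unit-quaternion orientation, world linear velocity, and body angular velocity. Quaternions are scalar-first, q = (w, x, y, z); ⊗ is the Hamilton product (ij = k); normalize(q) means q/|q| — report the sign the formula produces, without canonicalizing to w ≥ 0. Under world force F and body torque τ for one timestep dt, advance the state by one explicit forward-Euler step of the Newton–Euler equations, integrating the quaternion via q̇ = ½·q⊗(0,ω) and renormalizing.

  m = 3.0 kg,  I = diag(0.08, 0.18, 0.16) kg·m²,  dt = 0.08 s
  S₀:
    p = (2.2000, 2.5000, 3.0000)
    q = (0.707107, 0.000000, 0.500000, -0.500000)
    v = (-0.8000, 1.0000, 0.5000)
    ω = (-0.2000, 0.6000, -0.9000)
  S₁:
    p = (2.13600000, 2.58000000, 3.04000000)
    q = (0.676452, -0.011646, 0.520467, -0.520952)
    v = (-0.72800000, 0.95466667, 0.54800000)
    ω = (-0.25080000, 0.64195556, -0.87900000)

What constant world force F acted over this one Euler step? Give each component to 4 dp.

F = (2.7000, -1.7000, 1.8000)

Δv = v₁−v₀ = (0.07200000, -0.04533333, 0.04800000)
m·(v₁−v₀)/dt = (2.7000, -1.7000, 1.8000)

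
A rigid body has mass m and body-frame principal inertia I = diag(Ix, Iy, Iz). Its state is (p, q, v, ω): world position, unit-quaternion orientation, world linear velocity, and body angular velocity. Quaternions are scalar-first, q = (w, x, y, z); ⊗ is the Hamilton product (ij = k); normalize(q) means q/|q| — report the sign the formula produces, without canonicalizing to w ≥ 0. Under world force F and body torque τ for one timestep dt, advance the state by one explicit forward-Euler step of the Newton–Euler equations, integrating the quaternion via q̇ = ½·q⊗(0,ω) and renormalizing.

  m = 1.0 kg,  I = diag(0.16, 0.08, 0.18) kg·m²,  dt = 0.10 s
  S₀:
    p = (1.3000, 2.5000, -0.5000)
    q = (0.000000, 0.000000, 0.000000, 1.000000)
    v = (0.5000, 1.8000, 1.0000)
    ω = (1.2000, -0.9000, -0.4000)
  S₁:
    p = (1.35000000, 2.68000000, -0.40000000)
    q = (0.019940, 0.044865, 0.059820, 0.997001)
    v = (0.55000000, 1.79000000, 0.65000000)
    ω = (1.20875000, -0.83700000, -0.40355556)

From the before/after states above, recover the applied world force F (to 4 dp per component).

F = (0.5000, -0.1000, -3.5000)

v₁ − v₀ = (0.05000000, -0.01000000, -0.35000000)
applied force F = (0.5000, -0.1000, -3.5000)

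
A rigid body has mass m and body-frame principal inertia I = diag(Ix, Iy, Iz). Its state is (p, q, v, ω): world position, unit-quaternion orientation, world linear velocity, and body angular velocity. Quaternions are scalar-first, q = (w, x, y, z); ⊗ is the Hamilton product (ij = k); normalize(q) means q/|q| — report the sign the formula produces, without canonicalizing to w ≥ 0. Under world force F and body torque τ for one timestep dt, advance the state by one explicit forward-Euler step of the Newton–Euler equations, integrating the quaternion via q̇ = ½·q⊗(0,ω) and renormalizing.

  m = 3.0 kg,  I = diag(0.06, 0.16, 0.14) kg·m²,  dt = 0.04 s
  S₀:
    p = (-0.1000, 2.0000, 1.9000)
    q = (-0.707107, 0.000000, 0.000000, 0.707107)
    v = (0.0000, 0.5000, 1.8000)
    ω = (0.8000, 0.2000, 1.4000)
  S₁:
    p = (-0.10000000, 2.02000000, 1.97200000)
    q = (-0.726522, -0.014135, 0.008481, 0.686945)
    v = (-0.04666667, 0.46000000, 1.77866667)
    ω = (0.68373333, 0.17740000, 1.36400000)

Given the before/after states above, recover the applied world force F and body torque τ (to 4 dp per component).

F = (-3.5000, -3.0000, -1.6000)
τ = (-0.1800, -0.1800, -0.1100)

v₁ − v₀ = (-0.04666667, -0.04000000, -0.02133333)
applied force F = (-3.5000, -3.0000, -1.6000)
ω₁ − ω₀ = (-0.11626667, -0.02260000, -0.03600000)
precession coupling = (-0.0056, -0.0896, 0.0160)
applied torque τ = (-0.1800, -0.1800, -0.1100)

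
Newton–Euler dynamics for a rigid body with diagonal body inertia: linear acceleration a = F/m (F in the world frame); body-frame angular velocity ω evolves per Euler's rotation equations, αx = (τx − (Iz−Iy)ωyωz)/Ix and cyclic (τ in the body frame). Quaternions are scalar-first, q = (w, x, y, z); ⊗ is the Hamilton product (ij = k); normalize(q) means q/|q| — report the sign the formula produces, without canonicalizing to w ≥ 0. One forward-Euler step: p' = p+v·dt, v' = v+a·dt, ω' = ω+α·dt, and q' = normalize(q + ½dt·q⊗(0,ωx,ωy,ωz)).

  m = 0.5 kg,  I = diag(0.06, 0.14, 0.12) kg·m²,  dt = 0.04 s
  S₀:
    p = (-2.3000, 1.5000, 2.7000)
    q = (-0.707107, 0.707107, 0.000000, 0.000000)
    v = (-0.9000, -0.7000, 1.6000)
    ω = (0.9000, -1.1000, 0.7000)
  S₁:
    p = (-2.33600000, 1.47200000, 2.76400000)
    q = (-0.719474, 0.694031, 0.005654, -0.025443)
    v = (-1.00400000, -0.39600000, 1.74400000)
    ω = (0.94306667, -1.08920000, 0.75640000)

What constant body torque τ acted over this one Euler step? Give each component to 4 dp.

Δω = ω₁−ω₀ = (0.04306667, 0.01080000, 0.05640000)
precession coupling = (0.0154, -0.0378, -0.0792)
I·α + gyro = (0.0800, 0.0000, 0.0900)

τ = (0.0800, 0.0000, 0.0900)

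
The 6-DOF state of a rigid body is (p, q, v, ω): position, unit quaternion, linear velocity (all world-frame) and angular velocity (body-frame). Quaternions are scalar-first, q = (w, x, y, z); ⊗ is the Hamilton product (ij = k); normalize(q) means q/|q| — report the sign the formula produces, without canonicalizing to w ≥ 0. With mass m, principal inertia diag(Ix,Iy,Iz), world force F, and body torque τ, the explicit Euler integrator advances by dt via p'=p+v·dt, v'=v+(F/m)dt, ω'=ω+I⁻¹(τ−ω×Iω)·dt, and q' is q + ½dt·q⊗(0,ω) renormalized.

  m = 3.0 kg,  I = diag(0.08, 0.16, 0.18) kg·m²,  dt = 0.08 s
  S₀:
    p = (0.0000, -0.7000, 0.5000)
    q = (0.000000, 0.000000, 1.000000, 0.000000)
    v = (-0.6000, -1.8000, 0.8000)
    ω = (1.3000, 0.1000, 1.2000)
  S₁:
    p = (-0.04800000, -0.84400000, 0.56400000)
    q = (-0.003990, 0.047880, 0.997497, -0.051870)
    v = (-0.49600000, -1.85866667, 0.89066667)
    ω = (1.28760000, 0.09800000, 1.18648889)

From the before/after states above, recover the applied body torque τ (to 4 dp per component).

Δω = ω₁−ω₀ = (-0.01240000, -0.00200000, -0.01351111)
ω₀×(Iω₀) = (0.0024, -0.1560, 0.0104)
I·α + gyro = (-0.0100, -0.1600, -0.0200)

τ = (-0.0100, -0.1600, -0.0200)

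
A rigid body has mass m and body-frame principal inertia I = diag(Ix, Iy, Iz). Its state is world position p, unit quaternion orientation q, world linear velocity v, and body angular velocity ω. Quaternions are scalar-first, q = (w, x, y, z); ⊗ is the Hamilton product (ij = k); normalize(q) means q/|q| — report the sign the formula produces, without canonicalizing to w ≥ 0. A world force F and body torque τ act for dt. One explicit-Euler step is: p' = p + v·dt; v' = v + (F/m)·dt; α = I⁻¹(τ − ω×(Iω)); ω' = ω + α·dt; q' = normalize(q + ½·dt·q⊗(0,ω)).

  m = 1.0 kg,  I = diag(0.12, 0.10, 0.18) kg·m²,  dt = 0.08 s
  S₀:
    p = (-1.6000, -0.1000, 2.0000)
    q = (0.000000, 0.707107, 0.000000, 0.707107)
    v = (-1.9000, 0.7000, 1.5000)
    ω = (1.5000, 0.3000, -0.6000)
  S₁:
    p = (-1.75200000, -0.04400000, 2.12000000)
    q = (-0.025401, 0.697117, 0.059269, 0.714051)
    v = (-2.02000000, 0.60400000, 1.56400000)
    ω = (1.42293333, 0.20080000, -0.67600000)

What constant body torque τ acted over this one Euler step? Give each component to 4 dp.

τ = (-0.1300, -0.0700, -0.1800)

Δω = ω₁−ω₀ = (-0.07706667, -0.09920000, -0.07600000)
precession coupling = (-0.0144, 0.0540, -0.0090)
I·α + gyro = (-0.1300, -0.0700, -0.1800)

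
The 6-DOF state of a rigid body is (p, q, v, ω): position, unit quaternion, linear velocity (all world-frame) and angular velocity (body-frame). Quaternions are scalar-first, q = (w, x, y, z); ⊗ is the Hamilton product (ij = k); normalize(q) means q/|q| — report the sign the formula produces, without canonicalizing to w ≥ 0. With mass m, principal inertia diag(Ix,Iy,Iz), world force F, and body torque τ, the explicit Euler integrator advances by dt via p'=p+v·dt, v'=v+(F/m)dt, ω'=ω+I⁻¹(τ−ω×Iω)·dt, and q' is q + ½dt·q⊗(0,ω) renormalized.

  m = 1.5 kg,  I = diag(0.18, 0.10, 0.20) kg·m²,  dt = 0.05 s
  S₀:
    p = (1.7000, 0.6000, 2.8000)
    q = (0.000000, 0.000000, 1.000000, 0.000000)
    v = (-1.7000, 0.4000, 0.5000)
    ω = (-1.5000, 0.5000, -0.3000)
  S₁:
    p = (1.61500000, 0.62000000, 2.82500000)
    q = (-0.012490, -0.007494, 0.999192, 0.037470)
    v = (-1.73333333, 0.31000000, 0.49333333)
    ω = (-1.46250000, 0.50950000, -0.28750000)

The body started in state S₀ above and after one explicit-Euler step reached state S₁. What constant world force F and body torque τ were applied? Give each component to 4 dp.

Δv = v₁−v₀ = (-0.03333333, -0.09000000, -0.00666667)
applied force F = (-1.0000, -2.7000, -0.2000)
Δω = ω₁−ω₀ = (0.03750000, 0.00950000, 0.01250000)
precession coupling = (-0.0150, -0.0090, 0.0600)
τ = I·(Δω/dt) + ω₀×(Iω₀) = (0.1200, 0.0100, 0.1100)

F = (-1.0000, -2.7000, -0.2000)
τ = (0.1200, 0.0100, 0.1100)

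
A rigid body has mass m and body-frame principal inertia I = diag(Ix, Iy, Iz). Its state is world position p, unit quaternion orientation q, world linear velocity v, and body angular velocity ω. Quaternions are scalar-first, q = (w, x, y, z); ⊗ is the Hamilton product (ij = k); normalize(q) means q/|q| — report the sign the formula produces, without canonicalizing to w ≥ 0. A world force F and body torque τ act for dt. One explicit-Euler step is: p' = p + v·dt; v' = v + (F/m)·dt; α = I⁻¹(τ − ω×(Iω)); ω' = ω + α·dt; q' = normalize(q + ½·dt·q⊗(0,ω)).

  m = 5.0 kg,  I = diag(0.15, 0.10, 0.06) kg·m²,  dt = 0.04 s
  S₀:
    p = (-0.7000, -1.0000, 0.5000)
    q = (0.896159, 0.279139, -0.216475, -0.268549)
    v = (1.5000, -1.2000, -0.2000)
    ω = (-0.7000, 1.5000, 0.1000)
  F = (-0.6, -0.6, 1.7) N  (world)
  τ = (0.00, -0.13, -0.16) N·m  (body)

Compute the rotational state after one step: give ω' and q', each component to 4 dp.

ω' = (-0.6984, 1.4505, -0.0417)
q' = (0.9066, 0.2741, -0.1863, -0.2613)

gyro term ω×Iω = (-0.0060, -0.0063, 0.0525)
(τ − ω×Iω)/I = (0.0400, -1.2370, -3.5417)
new body rate ω' = (-0.6984, 1.4505, -0.0417)
Hamilton product q⊗(0,ω) = (0.5469647, -0.2461353, 1.5043089, 0.3567919)
updated quaternion q' = (0.9066, 0.2741, -0.1863, -0.2613)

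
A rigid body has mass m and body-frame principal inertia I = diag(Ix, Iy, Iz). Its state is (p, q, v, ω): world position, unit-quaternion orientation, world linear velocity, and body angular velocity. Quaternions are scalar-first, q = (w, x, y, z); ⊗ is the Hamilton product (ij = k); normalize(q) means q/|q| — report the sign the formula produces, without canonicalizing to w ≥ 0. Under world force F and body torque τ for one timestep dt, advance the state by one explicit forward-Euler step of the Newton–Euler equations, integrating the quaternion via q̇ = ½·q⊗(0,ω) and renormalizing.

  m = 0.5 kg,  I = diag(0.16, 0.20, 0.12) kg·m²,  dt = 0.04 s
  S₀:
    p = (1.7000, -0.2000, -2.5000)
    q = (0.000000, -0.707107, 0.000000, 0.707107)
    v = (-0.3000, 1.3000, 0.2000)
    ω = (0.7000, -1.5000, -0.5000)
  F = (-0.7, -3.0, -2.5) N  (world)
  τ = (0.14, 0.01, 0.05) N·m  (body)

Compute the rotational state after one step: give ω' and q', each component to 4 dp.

ω' = (0.7500, -1.4952, -0.4693)
q' = (0.0170, -0.6855, 0.0028, 0.7279)

ω×(Iω) gyroscopic = (-0.0600, -0.0140, -0.0420)
angular accel α = (1.2500, 0.1200, 0.7667)
ω' = ω + α·dt = (0.7500, -1.4952, -0.4693)
2q̇ = q⊗(0,ω) = (0.8485284, 1.0606605, 0.1414214, 1.0606605)
q' = normalize(q + ½dt·q⊗(0,ω)) = (0.0170, -0.6855, 0.0028, 0.7279)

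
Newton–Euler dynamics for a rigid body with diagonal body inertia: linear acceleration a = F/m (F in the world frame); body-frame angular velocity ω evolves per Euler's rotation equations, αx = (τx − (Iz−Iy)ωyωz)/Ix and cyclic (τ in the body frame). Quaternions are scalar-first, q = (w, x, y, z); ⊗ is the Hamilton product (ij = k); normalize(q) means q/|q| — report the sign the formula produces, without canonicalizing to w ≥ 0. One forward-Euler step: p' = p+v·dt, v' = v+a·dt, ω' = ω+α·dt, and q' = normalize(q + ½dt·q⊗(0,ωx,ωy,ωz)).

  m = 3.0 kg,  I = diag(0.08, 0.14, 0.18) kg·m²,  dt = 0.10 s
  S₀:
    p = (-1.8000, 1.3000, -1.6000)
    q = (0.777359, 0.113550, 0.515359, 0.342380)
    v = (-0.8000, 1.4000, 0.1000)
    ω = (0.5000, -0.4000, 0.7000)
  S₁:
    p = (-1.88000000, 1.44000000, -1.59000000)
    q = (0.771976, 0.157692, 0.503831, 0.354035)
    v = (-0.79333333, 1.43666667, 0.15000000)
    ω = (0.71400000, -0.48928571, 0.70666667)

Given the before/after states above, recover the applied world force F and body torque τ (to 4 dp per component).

F = (0.2000, 1.1000, 1.5000)
τ = (0.1600, -0.1600, 0.0000)

velocity change Δv = (0.00666667, 0.03666667, 0.05000000)
F = m·Δv/dt = (0.2000, 1.1000, 1.5000)
ω₁ − ω₀ = (0.21400000, -0.08928571, 0.00666667)
ω₀×(Iω₀) = (-0.0112, -0.0350, -0.0120)
applied torque τ = (0.1600, -0.1600, 0.0000)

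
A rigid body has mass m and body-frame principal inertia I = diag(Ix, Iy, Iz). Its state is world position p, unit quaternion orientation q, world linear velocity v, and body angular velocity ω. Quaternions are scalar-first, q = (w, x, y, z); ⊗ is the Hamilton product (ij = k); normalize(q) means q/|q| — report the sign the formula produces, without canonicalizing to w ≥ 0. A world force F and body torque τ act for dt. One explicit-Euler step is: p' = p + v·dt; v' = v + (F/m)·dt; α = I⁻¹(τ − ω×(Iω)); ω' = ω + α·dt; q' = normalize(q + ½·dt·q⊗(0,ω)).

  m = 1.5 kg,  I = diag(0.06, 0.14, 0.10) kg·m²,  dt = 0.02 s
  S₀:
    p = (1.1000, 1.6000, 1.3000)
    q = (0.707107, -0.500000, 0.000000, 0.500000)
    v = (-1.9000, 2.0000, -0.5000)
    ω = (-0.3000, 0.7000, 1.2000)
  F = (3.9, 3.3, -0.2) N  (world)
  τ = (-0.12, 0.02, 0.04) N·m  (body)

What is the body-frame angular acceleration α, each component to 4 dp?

gyro term ω×Iω = (-0.0336, 0.0144, -0.0168)
α = I⁻¹(τ − ω×Iω) = (-1.4400, 0.0400, 0.5680)

α = (-1.4400, 0.0400, 0.5680)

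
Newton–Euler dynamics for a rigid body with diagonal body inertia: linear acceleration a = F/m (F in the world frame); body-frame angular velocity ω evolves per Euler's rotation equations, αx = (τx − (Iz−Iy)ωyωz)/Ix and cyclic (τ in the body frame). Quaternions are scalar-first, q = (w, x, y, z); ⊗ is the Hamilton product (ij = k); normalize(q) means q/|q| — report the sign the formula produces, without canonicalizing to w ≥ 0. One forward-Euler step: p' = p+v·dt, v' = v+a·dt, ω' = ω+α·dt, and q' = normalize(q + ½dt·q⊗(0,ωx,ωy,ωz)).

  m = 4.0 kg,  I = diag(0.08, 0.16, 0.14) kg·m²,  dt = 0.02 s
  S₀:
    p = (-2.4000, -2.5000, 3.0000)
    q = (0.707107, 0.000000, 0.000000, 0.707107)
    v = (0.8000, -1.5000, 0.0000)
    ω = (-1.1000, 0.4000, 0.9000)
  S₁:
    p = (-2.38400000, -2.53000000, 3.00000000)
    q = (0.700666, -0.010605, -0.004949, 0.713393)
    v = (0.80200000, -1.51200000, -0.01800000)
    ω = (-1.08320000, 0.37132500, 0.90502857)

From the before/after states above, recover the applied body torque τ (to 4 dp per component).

τ = (0.0600, -0.1700, 0.0000)

rate change Δω = (0.01680000, -0.02867500, 0.00502857)
precession coupling = (-0.0072, 0.0594, -0.0352)
I·α + gyro = (0.0600, -0.1700, 0.0000)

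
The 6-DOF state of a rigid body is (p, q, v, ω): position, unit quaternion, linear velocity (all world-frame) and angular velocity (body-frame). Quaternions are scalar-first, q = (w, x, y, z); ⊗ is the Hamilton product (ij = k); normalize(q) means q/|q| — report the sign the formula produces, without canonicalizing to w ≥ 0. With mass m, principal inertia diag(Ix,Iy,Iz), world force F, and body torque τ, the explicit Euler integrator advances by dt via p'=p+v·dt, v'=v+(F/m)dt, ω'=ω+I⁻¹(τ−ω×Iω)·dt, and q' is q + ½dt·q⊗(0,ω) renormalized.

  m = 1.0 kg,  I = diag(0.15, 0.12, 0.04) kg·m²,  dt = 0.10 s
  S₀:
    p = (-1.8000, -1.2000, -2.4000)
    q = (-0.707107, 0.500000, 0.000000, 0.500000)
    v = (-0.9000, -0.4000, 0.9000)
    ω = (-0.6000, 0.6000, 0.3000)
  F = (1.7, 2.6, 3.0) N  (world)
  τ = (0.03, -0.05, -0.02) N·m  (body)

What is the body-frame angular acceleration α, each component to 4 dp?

ω×(Iω) gyroscopic = (-0.0144, -0.0198, 0.0108)
α = I⁻¹(τ − ω×Iω) = (0.2960, -0.2517, -0.7700)

α = (0.2960, -0.2517, -0.7700)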